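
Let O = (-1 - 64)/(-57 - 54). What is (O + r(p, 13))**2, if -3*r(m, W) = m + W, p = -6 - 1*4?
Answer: 2116/12321 ≈ 0.17174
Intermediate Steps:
O = 65/111 (O = -65/(-111) = -65*(-1/111) = 65/111 ≈ 0.58559)
p = -10 (p = -6 - 4 = -10)
r(m, W) = -W/3 - m/3 (r(m, W) = -(m + W)/3 = -(W + m)/3 = -W/3 - m/3)
(O + r(p, 13))**2 = (65/111 + (-1/3*13 - 1/3*(-10)))**2 = (65/111 + (-13/3 + 10/3))**2 = (65/111 - 1)**2 = (-46/111)**2 = 2116/12321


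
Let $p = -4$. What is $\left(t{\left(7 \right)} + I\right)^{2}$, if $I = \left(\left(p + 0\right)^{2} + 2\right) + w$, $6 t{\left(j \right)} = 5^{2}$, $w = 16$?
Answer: $\frac{52441}{36} \approx 1456.7$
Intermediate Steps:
$t{\left(j \right)} = \frac{25}{6}$ ($t{\left(j \right)} = \frac{5^{2}}{6} = \frac{1}{6} \cdot 25 = \frac{25}{6}$)
$I = 34$ ($I = \left(\left(-4 + 0\right)^{2} + 2\right) + 16 = \left(\left(-4\right)^{2} + 2\right) + 16 = \left(16 + 2\right) + 16 = 18 + 16 = 34$)
$\left(t{\left(7 \right)} + I\right)^{2} = \left(\frac{25}{6} + 34\right)^{2} = \left(\frac{229}{6}\right)^{2} = \frac{52441}{36}$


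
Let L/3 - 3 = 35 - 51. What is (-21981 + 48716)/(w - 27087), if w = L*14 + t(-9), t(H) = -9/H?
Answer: -26735/27632 ≈ -0.96754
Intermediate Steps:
L = -39 (L = 9 + 3*(35 - 51) = 9 + 3*(-16) = 9 - 48 = -39)
w = -545 (w = -39*14 - 9/(-9) = -546 - 9*(-⅑) = -546 + 1 = -545)
(-21981 + 48716)/(w - 27087) = (-21981 + 48716)/(-545 - 27087) = 26735/(-27632) = 26735*(-1/27632) = -26735/27632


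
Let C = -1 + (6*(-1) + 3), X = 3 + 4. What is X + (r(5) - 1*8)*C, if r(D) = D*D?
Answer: -61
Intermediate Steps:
X = 7
r(D) = D²
C = -4 (C = -1 + (-6 + 3) = -1 - 3 = -4)
X + (r(5) - 1*8)*C = 7 + (5² - 1*8)*(-4) = 7 + (25 - 8)*(-4) = 7 + 17*(-4) = 7 - 68 = -61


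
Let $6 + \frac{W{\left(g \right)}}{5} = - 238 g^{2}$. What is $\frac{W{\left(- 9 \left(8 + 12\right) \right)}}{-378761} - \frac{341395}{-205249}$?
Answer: $\frac{8042893713065}{77740316489} \approx 103.46$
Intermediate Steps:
$W{\left(g \right)} = -30 - 1190 g^{2}$ ($W{\left(g \right)} = -30 + 5 \left(- 238 g^{2}\right) = -30 - 1190 g^{2}$)
$\frac{W{\left(- 9 \left(8 + 12\right) \right)}}{-378761} - \frac{341395}{-205249} = \frac{-30 - 1190 \left(- 9 \left(8 + 12\right)\right)^{2}}{-378761} - \frac{341395}{-205249} = \left(-30 - 1190 \left(\left(-9\right) 20\right)^{2}\right) \left(- \frac{1}{378761}\right) - - \frac{341395}{205249} = \left(-30 - 1190 \left(-180\right)^{2}\right) \left(- \frac{1}{378761}\right) + \frac{341395}{205249} = \left(-30 - 38556000\right) \left(- \frac{1}{378761}\right) + \frac{341395}{205249} = \left(-38556030\right) \left(- \frac{1}{378761}\right) + \frac{341395}{205249} = \frac{38556030}{378761} + \frac{341395}{205249} = \frac{8042893713065}{77740316489}$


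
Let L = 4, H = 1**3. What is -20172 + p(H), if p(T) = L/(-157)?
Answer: -3167008/157 ≈ -20172.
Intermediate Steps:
H = 1
p(T) = -4/157 (p(T) = 4/(-157) = 4*(-1/157) = -4/157)
-20172 + p(H) = -20172 - 4/157 = -3167008/157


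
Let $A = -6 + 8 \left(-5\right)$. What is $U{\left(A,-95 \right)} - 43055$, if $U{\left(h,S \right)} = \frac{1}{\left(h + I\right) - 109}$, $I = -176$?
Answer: $- \frac{14251206}{331} \approx -43055.0$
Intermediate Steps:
$A = -46$ ($A = -6 - 40 = -46$)
$U{\left(h,S \right)} = \frac{1}{-285 + h}$ ($U{\left(h,S \right)} = \frac{1}{\left(h - 176\right) - 109} = \frac{1}{\left(-176 + h\right) - 109} = \frac{1}{-285 + h}$)
$U{\left(A,-95 \right)} - 43055 = \frac{1}{-285 - 46} - 43055 = \frac{1}{-331} - 43055 = - \frac{1}{331} - 43055 = - \frac{14251206}{331}$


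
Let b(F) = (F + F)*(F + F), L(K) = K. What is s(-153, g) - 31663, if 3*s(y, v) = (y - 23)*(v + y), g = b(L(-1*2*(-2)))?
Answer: -79325/3 ≈ -26442.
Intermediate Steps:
b(F) = 4*F² (b(F) = (2*F)*(2*F) = 4*F²)
g = 64 (g = 4*(-1*2*(-2))² = 4*(-2*(-2))² = 4*4² = 4*16 = 64)
s(y, v) = (-23 + y)*(v + y)/3 (s(y, v) = ((y - 23)*(v + y))/3 = ((-23 + y)*(v + y))/3 = (-23 + y)*(v + y)/3)
s(-153, g) - 31663 = (-23/3*64 - 23/3*(-153) + (⅓)*(-153)² + (⅓)*64*(-153)) - 31663 = (-1472/3 + 1173 + (⅓)*23409 - 3264) - 31663 = (-1472/3 + 1173 + 7803 - 3264) - 31663 = 15664/3 - 31663 = -79325/3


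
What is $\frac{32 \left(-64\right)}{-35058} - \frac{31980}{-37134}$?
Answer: $\frac{11085234}{12054109} \approx 0.91962$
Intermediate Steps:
$\frac{32 \left(-64\right)}{-35058} - \frac{31980}{-37134} = \left(-2048\right) \left(- \frac{1}{35058}\right) - - \frac{5330}{6189} = \frac{1024}{17529} + \frac{5330}{6189} = \frac{11085234}{12054109}$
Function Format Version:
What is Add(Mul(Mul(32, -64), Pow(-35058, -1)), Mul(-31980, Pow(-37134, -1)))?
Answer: Rational(11085234, 12054109) ≈ 0.91962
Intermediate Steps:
Add(Mul(Mul(32, -64), Pow(-35058, -1)), Mul(-31980, Pow(-37134, -1))) = Add(Mul(-2048, Rational(-1, 35058)), Mul(-31980, Rational(-1, 37134))) = Add(Rational(1024, 17529), Rational(5330, 6189)) = Rational(11085234, 12054109)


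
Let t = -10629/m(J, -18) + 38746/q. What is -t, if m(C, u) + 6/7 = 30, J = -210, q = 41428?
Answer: 256205275/704276 ≈ 363.79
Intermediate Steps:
m(C, u) = 204/7 (m(C, u) = -6/7 + 30 = 204/7)
t = -256205275/704276 (t = -10629/204/7 + 38746/41428 = -10629*7/204 + 38746*(1/41428) = -24801/68 + 19373/20714 = -256205275/704276 ≈ -363.79)
-t = -1*(-256205275/704276) = 256205275/704276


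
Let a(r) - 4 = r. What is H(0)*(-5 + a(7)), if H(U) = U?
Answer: 0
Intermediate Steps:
a(r) = 4 + r
H(0)*(-5 + a(7)) = 0*(-5 + (4 + 7)) = 0*(-5 + 11) = 0*6 = 0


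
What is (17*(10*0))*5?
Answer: 0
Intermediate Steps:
(17*(10*0))*5 = (17*0)*5 = 0*5 = 0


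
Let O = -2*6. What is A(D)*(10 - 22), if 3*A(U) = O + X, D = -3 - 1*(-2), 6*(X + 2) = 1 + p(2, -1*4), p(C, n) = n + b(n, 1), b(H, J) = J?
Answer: 172/3 ≈ 57.333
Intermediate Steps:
p(C, n) = 1 + n (p(C, n) = n + 1 = 1 + n)
X = -7/3 (X = -2 + (1 + (1 - 1*4))/6 = -2 + (1 + (1 - 4))/6 = -2 + (1 - 3)/6 = -2 + (1/6)*(-2) = -2 - 1/3 = -7/3 ≈ -2.3333)
O = -12
D = -1 (D = -3 + 2 = -1)
A(U) = -43/9 (A(U) = (-12 - 7/3)/3 = (1/3)*(-43/3) = -43/9)
A(D)*(10 - 22) = -43*(10 - 22)/9 = -43/9*(-12) = 172/3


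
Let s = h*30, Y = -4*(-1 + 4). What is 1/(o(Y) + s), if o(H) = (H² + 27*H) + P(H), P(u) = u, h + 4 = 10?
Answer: -1/12 ≈ -0.083333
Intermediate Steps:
h = 6 (h = -4 + 10 = 6)
Y = -12 (Y = -4*3 = -12)
s = 180 (s = 6*30 = 180)
o(H) = H² + 28*H (o(H) = (H² + 27*H) + H = H² + 28*H)
1/(o(Y) + s) = 1/(-12*(28 - 12) + 180) = 1/(-12*16 + 180) = 1/(-192 + 180) = 1/(-12) = -1/12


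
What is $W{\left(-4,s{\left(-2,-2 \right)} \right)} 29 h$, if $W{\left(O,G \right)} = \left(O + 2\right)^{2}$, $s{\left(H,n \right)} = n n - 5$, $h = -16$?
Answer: $-1856$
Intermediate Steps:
$s{\left(H,n \right)} = -5 + n^{2}$ ($s{\left(H,n \right)} = n^{2} - 5 = -5 + n^{2}$)
$W{\left(O,G \right)} = \left(2 + O\right)^{2}$
$W{\left(-4,s{\left(-2,-2 \right)} \right)} 29 h = \left(2 - 4\right)^{2} \cdot 29 \left(-16\right) = \left(-2\right)^{2} \cdot 29 \left(-16\right) = 4 \cdot 29 \left(-16\right) = 116 \left(-16\right) = -1856$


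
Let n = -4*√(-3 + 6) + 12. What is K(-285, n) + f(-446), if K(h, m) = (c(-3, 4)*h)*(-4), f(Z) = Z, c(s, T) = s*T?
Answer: -14126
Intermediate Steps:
c(s, T) = T*s
n = 12 - 4*√3 (n = -4*√3 + 12 = 12 - 4*√3 ≈ 5.0718)
K(h, m) = 48*h (K(h, m) = ((4*(-3))*h)*(-4) = -12*h*(-4) = 48*h)
K(-285, n) + f(-446) = 48*(-285) - 446 = -13680 - 446 = -14126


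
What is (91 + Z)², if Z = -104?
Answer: 169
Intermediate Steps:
(91 + Z)² = (91 - 104)² = (-13)² = 169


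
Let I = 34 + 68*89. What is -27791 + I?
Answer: -21705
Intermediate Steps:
I = 6086 (I = 34 + 6052 = 6086)
-27791 + I = -27791 + 6086 = -21705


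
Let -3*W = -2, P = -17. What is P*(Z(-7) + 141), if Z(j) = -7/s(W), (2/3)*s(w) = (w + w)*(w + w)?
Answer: -18819/8 ≈ -2352.4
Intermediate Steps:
W = ⅔ (W = -⅓*(-2) = ⅔ ≈ 0.66667)
s(w) = 6*w² (s(w) = 3*((w + w)*(w + w))/2 = 3*((2*w)*(2*w))/2 = 3*(4*w²)/2 = 6*w²)
Z(j) = -21/8 (Z(j) = -7/(6*(⅔)²) = -7/(6*(4/9)) = -7/8/3 = -7*3/8 = -21/8)
P*(Z(-7) + 141) = -17*(-21/8 + 141) = -17*1107/8 = -18819/8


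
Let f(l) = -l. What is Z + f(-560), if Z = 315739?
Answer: 316299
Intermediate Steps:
Z + f(-560) = 315739 - 1*(-560) = 315739 + 560 = 316299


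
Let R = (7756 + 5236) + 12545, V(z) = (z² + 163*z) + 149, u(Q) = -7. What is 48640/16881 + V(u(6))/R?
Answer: 1226200897/431090097 ≈ 2.8444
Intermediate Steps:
V(z) = 149 + z² + 163*z
R = 25537 (R = 12992 + 12545 = 25537)
48640/16881 + V(u(6))/R = 48640/16881 + (149 + (-7)² + 163*(-7))/25537 = 48640*(1/16881) + (149 + 49 - 1141)*(1/25537) = 48640/16881 - 943*1/25537 = 48640/16881 - 943/25537 = 1226200897/431090097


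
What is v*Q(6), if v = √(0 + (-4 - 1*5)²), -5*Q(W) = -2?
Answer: 18/5 ≈ 3.6000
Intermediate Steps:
Q(W) = ⅖ (Q(W) = -⅕*(-2) = ⅖)
v = 9 (v = √(0 + (-4 - 5)²) = √(0 + (-9)²) = √(0 + 81) = √81 = 9)
v*Q(6) = 9*(⅖) = 18/5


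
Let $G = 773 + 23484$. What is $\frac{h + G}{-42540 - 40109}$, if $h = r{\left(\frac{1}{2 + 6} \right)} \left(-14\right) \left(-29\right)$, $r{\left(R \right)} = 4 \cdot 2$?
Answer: $- \frac{27505}{82649} \approx -0.33279$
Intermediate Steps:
$G = 24257$
$r{\left(R \right)} = 8$
$h = 3248$ ($h = 8 \left(-14\right) \left(-29\right) = \left(-112\right) \left(-29\right) = 3248$)
$\frac{h + G}{-42540 - 40109} = \frac{3248 + 24257}{-42540 - 40109} = \frac{27505}{-82649} = 27505 \left(- \frac{1}{82649}\right) = - \frac{27505}{82649}$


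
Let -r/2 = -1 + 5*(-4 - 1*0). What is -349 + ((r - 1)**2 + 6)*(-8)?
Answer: -13845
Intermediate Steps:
r = 42 (r = -2*(-1 + 5*(-4 - 1*0)) = -2*(-1 + 5*(-4 + 0)) = -2*(-1 + 5*(-4)) = -2*(-1 - 20) = -2*(-21) = 42)
-349 + ((r - 1)**2 + 6)*(-8) = -349 + ((42 - 1)**2 + 6)*(-8) = -349 + (41**2 + 6)*(-8) = -349 + (1681 + 6)*(-8) = -349 + 1687*(-8) = -349 - 13496 = -13845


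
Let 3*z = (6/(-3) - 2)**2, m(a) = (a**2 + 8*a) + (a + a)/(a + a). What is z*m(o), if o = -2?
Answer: -176/3 ≈ -58.667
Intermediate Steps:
m(a) = 1 + a**2 + 8*a (m(a) = (a**2 + 8*a) + (2*a)/((2*a)) = (a**2 + 8*a) + (2*a)*(1/(2*a)) = (a**2 + 8*a) + 1 = 1 + a**2 + 8*a)
z = 16/3 (z = (6/(-3) - 2)**2/3 = (6*(-1/3) - 2)**2/3 = (-2 - 2)**2/3 = (1/3)*(-4)**2 = (1/3)*16 = 16/3 ≈ 5.3333)
z*m(o) = 16*(1 + (-2)**2 + 8*(-2))/3 = 16*(1 + 4 - 16)/3 = (16/3)*(-11) = -176/3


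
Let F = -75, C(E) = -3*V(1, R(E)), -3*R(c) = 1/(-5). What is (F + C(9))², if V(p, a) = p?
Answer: 6084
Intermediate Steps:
R(c) = 1/15 (R(c) = -⅓/(-5) = -⅓*(-⅕) = 1/15)
C(E) = -3 (C(E) = -3*1 = -3)
(F + C(9))² = (-75 - 3)² = (-78)² = 6084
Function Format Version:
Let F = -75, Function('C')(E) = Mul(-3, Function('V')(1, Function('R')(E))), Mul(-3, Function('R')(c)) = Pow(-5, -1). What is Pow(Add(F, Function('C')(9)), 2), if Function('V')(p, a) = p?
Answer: 6084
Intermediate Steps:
Function('R')(c) = Rational(1, 15) (Function('R')(c) = Mul(Rational(-1, 3), Pow(-5, -1)) = Mul(Rational(-1, 3), Rational(-1, 5)) = Rational(1, 15))
Function('C')(E) = -3 (Function('C')(E) = Mul(-3, 1) = -3)
Pow(Add(F, Function('C')(9)), 2) = Pow(Add(-75, -3), 2) = Pow(-78, 2) = 6084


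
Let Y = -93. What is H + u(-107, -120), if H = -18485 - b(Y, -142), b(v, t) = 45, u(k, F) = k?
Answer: -18637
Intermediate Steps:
H = -18530 (H = -18485 - 1*45 = -18485 - 45 = -18530)
H + u(-107, -120) = -18530 - 107 = -18637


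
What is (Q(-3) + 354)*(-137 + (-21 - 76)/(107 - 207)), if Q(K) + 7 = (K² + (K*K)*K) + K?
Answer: -2217289/50 ≈ -44346.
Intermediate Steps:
Q(K) = -7 + K + K² + K³ (Q(K) = -7 + ((K² + (K*K)*K) + K) = -7 + ((K² + K²*K) + K) = -7 + ((K² + K³) + K) = -7 + (K + K² + K³) = -7 + K + K² + K³)
(Q(-3) + 354)*(-137 + (-21 - 76)/(107 - 207)) = ((-7 - 3 + (-3)² + (-3)³) + 354)*(-137 + (-21 - 76)/(107 - 207)) = ((-7 - 3 + 9 - 27) + 354)*(-137 - 97/(-100)) = (-28 + 354)*(-137 - 97*(-1/100)) = 326*(-137 + 97/100) = 326*(-13603/100) = -2217289/50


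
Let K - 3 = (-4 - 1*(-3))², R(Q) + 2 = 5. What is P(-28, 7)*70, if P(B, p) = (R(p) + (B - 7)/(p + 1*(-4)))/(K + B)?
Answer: 455/18 ≈ 25.278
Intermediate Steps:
R(Q) = 3 (R(Q) = -2 + 5 = 3)
K = 4 (K = 3 + (-4 - 1*(-3))² = 3 + (-4 + 3)² = 3 + (-1)² = 3 + 1 = 4)
P(B, p) = (3 + (-7 + B)/(-4 + p))/(4 + B) (P(B, p) = (3 + (B - 7)/(p + 1*(-4)))/(4 + B) = (3 + (-7 + B)/(p - 4))/(4 + B) = (3 + (-7 + B)/(-4 + p))/(4 + B))
P(-28, 7)*70 = ((-19 - 28 + 3*7)/(-16 - 4*(-28) + 4*7 - 28*7))*70 = ((-19 - 28 + 21)/(-16 + 112 + 28 - 196))*70 = (-26/(-72))*70 = -1/72*(-26)*70 = (13/36)*70 = 455/18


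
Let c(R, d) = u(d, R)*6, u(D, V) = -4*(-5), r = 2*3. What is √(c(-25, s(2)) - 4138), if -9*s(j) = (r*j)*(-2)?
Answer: 7*I*√82 ≈ 63.388*I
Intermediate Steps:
r = 6
u(D, V) = 20
s(j) = 4*j/3 (s(j) = -6*j*(-2)/9 = -(-4)*j/3 = 4*j/3)
c(R, d) = 120 (c(R, d) = 20*6 = 120)
√(c(-25, s(2)) - 4138) = √(120 - 4138) = √(-4018) = 7*I*√82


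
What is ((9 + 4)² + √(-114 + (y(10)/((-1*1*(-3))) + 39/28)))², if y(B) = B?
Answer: (7098 + I*√192759)²/1764 ≈ 28452.0 + 3533.3*I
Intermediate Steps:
((9 + 4)² + √(-114 + (y(10)/((-1*1*(-3))) + 39/28)))² = ((9 + 4)² + √(-114 + (10/((-1*1*(-3))) + 39/28)))² = (13² + √(-114 + (10/((-1*(-3))) + 39*(1/28))))² = (169 + √(-114 + (10/3 + 39/28)))² = (169 + √(-114 + 397/84))² = (169 + √(-9179/84))² = (169 + I*√192759/42)²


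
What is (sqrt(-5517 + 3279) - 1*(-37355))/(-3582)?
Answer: -37355/3582 - I*sqrt(2238)/3582 ≈ -10.429 - 0.013207*I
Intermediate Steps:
(sqrt(-5517 + 3279) - 1*(-37355))/(-3582) = (sqrt(-2238) + 37355)*(-1/3582) = (I*sqrt(2238) + 37355)*(-1/3582) = (37355 + I*sqrt(2238))*(-1/3582) = -37355/3582 - I*sqrt(2238)/3582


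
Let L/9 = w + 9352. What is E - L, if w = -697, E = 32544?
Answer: -45351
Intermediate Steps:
L = 77895 (L = 9*(-697 + 9352) = 9*8655 = 77895)
E - L = 32544 - 1*77895 = 32544 - 77895 = -45351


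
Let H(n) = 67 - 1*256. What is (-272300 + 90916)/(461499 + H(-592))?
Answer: -90692/230655 ≈ -0.39319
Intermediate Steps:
H(n) = -189 (H(n) = 67 - 256 = -189)
(-272300 + 90916)/(461499 + H(-592)) = (-272300 + 90916)/(461499 - 189) = -181384/461310 = -181384*1/461310 = -90692/230655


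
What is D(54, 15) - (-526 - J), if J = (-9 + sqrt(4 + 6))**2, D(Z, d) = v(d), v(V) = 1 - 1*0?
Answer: 618 - 18*sqrt(10) ≈ 561.08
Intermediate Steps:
v(V) = 1 (v(V) = 1 + 0 = 1)
D(Z, d) = 1
J = (-9 + sqrt(10))**2 ≈ 34.079
D(54, 15) - (-526 - J) = 1 - (-526 - (9 - sqrt(10))**2) = 1 + (526 + (9 - sqrt(10))**2) = 527 + (9 - sqrt(10))**2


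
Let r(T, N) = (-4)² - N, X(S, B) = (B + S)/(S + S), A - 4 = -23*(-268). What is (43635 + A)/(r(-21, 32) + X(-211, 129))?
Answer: -10508433/3335 ≈ -3151.0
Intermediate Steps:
A = 6168 (A = 4 - 23*(-268) = 4 + 6164 = 6168)
X(S, B) = (B + S)/(2*S) (X(S, B) = (B + S)/((2*S)) = (B + S)*(1/(2*S)) = (B + S)/(2*S))
r(T, N) = 16 - N
(43635 + A)/(r(-21, 32) + X(-211, 129)) = (43635 + 6168)/((16 - 1*32) + (½)*(129 - 211)/(-211)) = 49803/((16 - 32) + (½)*(-1/211)*(-82)) = 49803/(-16 + 41/211) = 49803/(-3335/211) = 49803*(-211/3335) = -10508433/3335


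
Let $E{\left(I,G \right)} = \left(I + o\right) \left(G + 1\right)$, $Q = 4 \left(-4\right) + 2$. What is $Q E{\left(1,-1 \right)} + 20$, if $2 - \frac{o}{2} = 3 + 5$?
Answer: $20$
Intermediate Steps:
$o = -12$ ($o = 4 - 2 \left(3 + 5\right) = 4 - 16 = -12$)
$Q = -14$ ($Q = -16 + 2 = -14$)
$E{\left(I,G \right)} = \left(1 + G\right) \left(-12 + I\right)$ ($E{\left(I,G \right)} = \left(I - 12\right) \left(G + 1\right) = \left(-12 + I\right) \left(1 + G\right) = \left(1 + G\right) \left(-12 + I\right)$)
$Q E{\left(1,-1 \right)} + 20 = - 14 \left(-12 + 1 - -12 - 1\right) + 20 = - 14 \left(-12 + 1 + 12 - 1\right) + 20 = \left(-14\right) 0 + 20 = 0 + 20 = 20$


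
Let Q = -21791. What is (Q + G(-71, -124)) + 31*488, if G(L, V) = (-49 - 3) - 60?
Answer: -6775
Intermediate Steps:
G(L, V) = -112 (G(L, V) = -52 - 60 = -112)
(Q + G(-71, -124)) + 31*488 = (-21791 - 112) + 31*488 = -21903 + 15128 = -6775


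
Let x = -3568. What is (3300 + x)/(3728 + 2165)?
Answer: -268/5893 ≈ -0.045478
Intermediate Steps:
(3300 + x)/(3728 + 2165) = (3300 - 3568)/(3728 + 2165) = -268/5893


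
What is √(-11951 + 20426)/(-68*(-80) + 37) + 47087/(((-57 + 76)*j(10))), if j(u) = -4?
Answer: -47087/76 + 5*√339/5477 ≈ -619.55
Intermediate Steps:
√(-11951 + 20426)/(-68*(-80) + 37) + 47087/(((-57 + 76)*j(10))) = √(-11951 + 20426)/(-68*(-80) + 37) + 47087/(((-57 + 76)*(-4))) = √8475/(5440 + 37) + 47087/((19*(-4))) = (5*√339)/5477 + 47087/(-76) = (5*√339)*(1/5477) + 47087*(-1/76) = 5*√339/5477 - 47087/76 = -47087/76 + 5*√339/5477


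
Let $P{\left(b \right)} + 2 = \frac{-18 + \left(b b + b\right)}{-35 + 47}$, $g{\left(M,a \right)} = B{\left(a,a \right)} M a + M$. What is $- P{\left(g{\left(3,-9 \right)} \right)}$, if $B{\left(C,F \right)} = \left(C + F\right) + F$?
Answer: $- \frac{89419}{2} \approx -44710.0$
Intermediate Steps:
$B{\left(C,F \right)} = C + 2 F$
$g{\left(M,a \right)} = M + 3 M a^{2}$ ($g{\left(M,a \right)} = \left(a + 2 a\right) M a + M = 3 a M a + M = 3 M a a + M = 3 M a^{2} + M = M + 3 M a^{2}$)
$P{\left(b \right)} = - \frac{7}{2} + \frac{b}{12} + \frac{b^{2}}{12}$ ($P{\left(b \right)} = -2 + \frac{-18 + \left(b b + b\right)}{-35 + 47} = -2 + \frac{-18 + \left(b^{2} + b\right)}{12} = -2 + \left(-18 + \left(b + b^{2}\right)\right) \frac{1}{12} = -2 + \left(-18 + b + b^{2}\right) \frac{1}{12} = -2 + \left(- \frac{3}{2} + \frac{b}{12} + \frac{b^{2}}{12}\right) = - \frac{7}{2} + \frac{b}{12} + \frac{b^{2}}{12}$)
$- P{\left(g{\left(3,-9 \right)} \right)} = - (- \frac{7}{2} + \frac{3 \left(1 + 3 \left(-9\right)^{2}\right)}{12} + \frac{\left(3 \left(1 + 3 \left(-9\right)^{2}\right)\right)^{2}}{12}) = - (- \frac{7}{2} + \frac{3 \left(1 + 3 \cdot 81\right)}{12} + \frac{\left(3 \left(1 + 3 \cdot 81\right)\right)^{2}}{12}) = - (- \frac{7}{2} + \frac{3 \left(1 + 243\right)}{12} + \frac{\left(3 \left(1 + 243\right)\right)^{2}}{12}) = - (- \frac{7}{2} + \frac{3 \cdot 244}{12} + \frac{\left(3 \cdot 244\right)^{2}}{12}) = - (- \frac{7}{2} + \frac{1}{12} \cdot 732 + \frac{732^{2}}{12}) = - (- \frac{7}{2} + 61 + \frac{1}{12} \cdot 535824) = - (- \frac{7}{2} + 61 + 44652) = \left(-1\right) \frac{89419}{2} = - \frac{89419}{2}$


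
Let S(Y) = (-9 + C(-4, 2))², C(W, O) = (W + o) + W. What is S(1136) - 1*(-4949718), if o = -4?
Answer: 4950159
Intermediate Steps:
C(W, O) = -4 + 2*W (C(W, O) = (W - 4) + W = (-4 + W) + W = -4 + 2*W)
S(Y) = 441 (S(Y) = (-9 + (-4 + 2*(-4)))² = (-9 + (-4 - 8))² = (-9 - 12)² = (-21)² = 441)
S(1136) - 1*(-4949718) = 441 - 1*(-4949718) = 441 + 4949718 = 4950159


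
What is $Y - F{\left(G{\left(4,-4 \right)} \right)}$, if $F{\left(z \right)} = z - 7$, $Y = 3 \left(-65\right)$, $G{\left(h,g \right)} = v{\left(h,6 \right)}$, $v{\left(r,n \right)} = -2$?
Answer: $-186$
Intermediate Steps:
$G{\left(h,g \right)} = -2$
$Y = -195$
$F{\left(z \right)} = -7 + z$ ($F{\left(z \right)} = z - 7 = -7 + z$)
$Y - F{\left(G{\left(4,-4 \right)} \right)} = -195 - \left(-7 - 2\right) = -195 - -9 = -195 + 9 = -186$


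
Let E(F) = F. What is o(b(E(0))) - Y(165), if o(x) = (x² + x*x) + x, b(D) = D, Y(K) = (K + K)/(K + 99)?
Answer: -5/4 ≈ -1.2500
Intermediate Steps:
Y(K) = 2*K/(99 + K) (Y(K) = (2*K)/(99 + K) = 2*K/(99 + K))
o(x) = x + 2*x² (o(x) = (x² + x²) + x = 2*x² + x = x + 2*x²)
o(b(E(0))) - Y(165) = 0*(1 + 2*0) - 2*165/(99 + 165) = 0*(1 + 0) - 2*165/264 = 0*1 - 2*165/264 = 0 - 1*5/4 = 0 - 5/4 = -5/4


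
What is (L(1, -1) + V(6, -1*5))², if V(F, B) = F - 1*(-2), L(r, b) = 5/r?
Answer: 169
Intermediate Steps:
V(F, B) = 2 + F (V(F, B) = F + 2 = 2 + F)
(L(1, -1) + V(6, -1*5))² = (5/1 + (2 + 6))² = (5*1 + 8)² = (5 + 8)² = 13² = 169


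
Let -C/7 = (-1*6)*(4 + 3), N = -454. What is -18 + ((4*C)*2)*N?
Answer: -1067826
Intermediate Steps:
C = 294 (C = -7*(-1*6)*(4 + 3) = -(-42)*7 = -7*(-42) = 294)
-18 + ((4*C)*2)*N = -18 + ((4*294)*2)*(-454) = -18 + (1176*2)*(-454) = -18 + 2352*(-454) = -18 - 1067808 = -1067826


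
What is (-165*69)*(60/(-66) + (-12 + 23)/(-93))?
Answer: 362595/31 ≈ 11697.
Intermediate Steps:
(-165*69)*(60/(-66) + (-12 + 23)/(-93)) = -11385*(60*(-1/66) + 11*(-1/93)) = -11385*(-10/11 - 11/93) = -11385*(-1051/1023) = 362595/31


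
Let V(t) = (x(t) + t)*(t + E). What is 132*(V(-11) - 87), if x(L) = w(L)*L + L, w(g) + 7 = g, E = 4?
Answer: -174108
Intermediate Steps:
w(g) = -7 + g
x(L) = L + L*(-7 + L) (x(L) = (-7 + L)*L + L = L*(-7 + L) + L = L + L*(-7 + L))
V(t) = (4 + t)*(t + t*(-6 + t)) (V(t) = (t*(-6 + t) + t)*(t + 4) = (t + t*(-6 + t))*(4 + t) = (4 + t)*(t + t*(-6 + t)))
132*(V(-11) - 87) = 132*(-11*(-20 + (-11)**2 - 1*(-11)) - 87) = 132*(-11*(-20 + 121 + 11) - 87) = 132*(-11*112 - 87) = 132*(-1232 - 87) = 132*(-1319) = -174108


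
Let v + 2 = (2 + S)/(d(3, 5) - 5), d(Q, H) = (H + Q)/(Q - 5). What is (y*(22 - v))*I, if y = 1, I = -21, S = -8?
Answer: -490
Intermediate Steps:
d(Q, H) = (H + Q)/(-5 + Q)
v = -4/3 (v = -2 + (2 - 8)/((5 + 3)/(-5 + 3) - 5) = -2 - 6/(8/(-2) - 5) = -2 - 6/(-½*8 - 5) = -2 - 6/(-4 - 5) = -2 - 6/(-9) = -2 - 6*(-⅑) = -2 + ⅔ = -4/3 ≈ -1.3333)
(y*(22 - v))*I = (1*(22 - 1*(-4/3)))*(-21) = (1*(22 + 4/3))*(-21) = (1*(70/3))*(-21) = (70/3)*(-21) = -490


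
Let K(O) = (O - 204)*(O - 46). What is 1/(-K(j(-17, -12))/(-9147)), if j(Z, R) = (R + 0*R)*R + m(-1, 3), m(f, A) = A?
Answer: -3049/1919 ≈ -1.5888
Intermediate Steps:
j(Z, R) = 3 + R² (j(Z, R) = (R + 0*R)*R + 3 = (R + 0)*R + 3 = R*R + 3 = R² + 3 = 3 + R²)
K(O) = (-204 + O)*(-46 + O)
1/(-K(j(-17, -12))/(-9147)) = 1/(-(9384 + (3 + (-12)²)² - 250*(3 + (-12)²))/(-9147)) = 1/(-(9384 + (3 + 144)² - 250*(3 + 144))*(-1/9147)) = 1/(-(9384 + 147² - 250*147)*(-1/9147)) = 1/(-(9384 + 21609 - 36750)*(-1/9147)) = 1/(-1*(-5757)*(-1/9147)) = 1/(5757*(-1/9147)) = 1/(-1919/3049) = -3049/1919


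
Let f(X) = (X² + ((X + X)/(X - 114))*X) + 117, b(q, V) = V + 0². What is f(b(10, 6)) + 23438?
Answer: 70771/3 ≈ 23590.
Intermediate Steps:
b(q, V) = V (b(q, V) = V + 0 = V)
f(X) = 117 + X² + 2*X²/(-114 + X) (f(X) = (X² + ((2*X)/(-114 + X))*X) + 117 = (X² + (2*X/(-114 + X))*X) + 117 = (X² + 2*X²/(-114 + X)) + 117 = 117 + X² + 2*X²/(-114 + X))
f(b(10, 6)) + 23438 = (-13338 + 6³ - 112*6² + 117*6)/(-114 + 6) + 23438 = (-13338 + 216 - 112*36 + 702)/(-108) + 23438 = -(-13338 + 216 - 4032 + 702)/108 + 23438 = -1/108*(-16452) + 23438 = 457/3 + 23438 = 70771/3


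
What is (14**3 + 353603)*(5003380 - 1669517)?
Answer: 1188012078461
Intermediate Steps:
(14**3 + 353603)*(5003380 - 1669517) = (2744 + 353603)*3333863 = 356347*3333863 = 1188012078461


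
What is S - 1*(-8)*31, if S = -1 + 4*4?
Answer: 263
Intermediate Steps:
S = 15 (S = -1 + 16 = 15)
S - 1*(-8)*31 = 15 - 1*(-8)*31 = 15 + 8*31 = 15 + 248 = 263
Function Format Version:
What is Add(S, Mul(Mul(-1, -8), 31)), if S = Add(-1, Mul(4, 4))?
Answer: 263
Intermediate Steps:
S = 15 (S = Add(-1, 16) = 15)
Add(S, Mul(Mul(-1, -8), 31)) = Add(15, Mul(Mul(-1, -8), 31)) = Add(15, Mul(8, 31)) = Add(15, 248) = 263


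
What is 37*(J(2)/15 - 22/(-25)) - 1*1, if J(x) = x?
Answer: 2737/75 ≈ 36.493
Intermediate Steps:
37*(J(2)/15 - 22/(-25)) - 1*1 = 37*(2/15 - 22/(-25)) - 1*1 = 37*(2*(1/15) - 22*(-1/25)) - 1 = 37*(2/15 + 22/25) - 1 = 37*(76/75) - 1 = 2812/75 - 1 = 2737/75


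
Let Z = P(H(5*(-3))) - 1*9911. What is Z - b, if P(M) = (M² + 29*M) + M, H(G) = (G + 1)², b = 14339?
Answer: 20046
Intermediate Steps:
H(G) = (1 + G)²
P(M) = M² + 30*M
Z = 34385 (Z = (1 + 5*(-3))²*(30 + (1 + 5*(-3))²) - 1*9911 = (1 - 15)²*(30 + (1 - 15)²) - 9911 = (-14)²*(30 + (-14)²) - 9911 = 196*(30 + 196) - 9911 = 196*226 - 9911 = 44296 - 9911 = 34385)
Z - b = 34385 - 1*14339 = 34385 - 14339 = 20046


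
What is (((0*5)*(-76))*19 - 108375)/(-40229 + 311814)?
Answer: -21675/54317 ≈ -0.39905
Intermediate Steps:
(((0*5)*(-76))*19 - 108375)/(-40229 + 311814) = ((0*(-76))*19 - 108375)/271585 = (0*19 - 108375)*(1/271585) = (0 - 108375)*(1/271585) = -108375*1/271585 = -21675/54317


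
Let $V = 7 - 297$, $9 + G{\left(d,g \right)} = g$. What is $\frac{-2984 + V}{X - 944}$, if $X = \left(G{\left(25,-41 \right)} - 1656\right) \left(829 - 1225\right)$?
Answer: $- \frac{1637}{337316} \approx -0.004853$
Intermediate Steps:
$G{\left(d,g \right)} = -9 + g$
$V = -290$ ($V = 7 - 297 = -290$)
$X = 675576$ ($X = \left(\left(-9 - 41\right) - 1656\right) \left(829 - 1225\right) = \left(-50 - 1656\right) \left(-396\right) = \left(-1706\right) \left(-396\right) = 675576$)
$\frac{-2984 + V}{X - 944} = \frac{-2984 - 290}{675576 - 944} = - \frac{3274}{674632} = \left(-3274\right) \frac{1}{674632} = - \frac{1637}{337316}$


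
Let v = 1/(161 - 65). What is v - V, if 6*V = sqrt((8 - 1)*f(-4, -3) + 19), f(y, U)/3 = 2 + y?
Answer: 1/96 - I*sqrt(23)/6 ≈ 0.010417 - 0.7993*I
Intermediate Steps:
f(y, U) = 6 + 3*y (f(y, U) = 3*(2 + y) = 6 + 3*y)
v = 1/96 ≈ 0.010417
V = I*sqrt(23)/6 (V = sqrt((8 - 1)*(6 + 3*(-4)) + 19)/6 = sqrt(7*(6 - 12) + 19)/6 = sqrt(7*(-6) + 19)/6 = sqrt(-42 + 19)/6 = sqrt(-23)/6 = (I*sqrt(23))/6 = I*sqrt(23)/6 ≈ 0.7993*I)
v - V = 1/96 - I*sqrt(23)/6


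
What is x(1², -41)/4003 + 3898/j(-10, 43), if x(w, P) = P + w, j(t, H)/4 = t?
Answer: -7802647/80060 ≈ -97.460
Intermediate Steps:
j(t, H) = 4*t
x(1², -41)/4003 + 3898/j(-10, 43) = (-41 + 1²)/4003 + 3898/((4*(-10))) = (-41 + 1)*(1/4003) + 3898/(-40) = -40*1/4003 + 3898*(-1/40) = -40/4003 - 1949/20 = -7802647/80060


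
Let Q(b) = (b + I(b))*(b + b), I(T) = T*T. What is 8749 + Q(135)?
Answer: 4965949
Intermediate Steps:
I(T) = T²
Q(b) = 2*b*(b + b²) (Q(b) = (b + b²)*(b + b) = (b + b²)*(2*b) = 2*b*(b + b²))
8749 + Q(135) = 8749 + 2*135²*(1 + 135) = 8749 + 2*18225*136 = 8749 + 4957200 = 4965949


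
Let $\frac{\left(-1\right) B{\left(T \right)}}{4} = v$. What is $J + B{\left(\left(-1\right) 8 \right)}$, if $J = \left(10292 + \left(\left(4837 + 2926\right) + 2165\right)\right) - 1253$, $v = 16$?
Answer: $18903$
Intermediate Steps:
$B{\left(T \right)} = -64$ ($B{\left(T \right)} = \left(-4\right) 16 = -64$)
$J = 18967$ ($J = \left(10292 + \left(7763 + 2165\right)\right) - 1253 = \left(10292 + 9928\right) - 1253 = 20220 - 1253 = 18967$)
$J + B{\left(\left(-1\right) 8 \right)} = 18967 - 64 = 18903$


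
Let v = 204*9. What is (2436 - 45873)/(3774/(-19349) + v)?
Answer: -280154171/11840330 ≈ -23.661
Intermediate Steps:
v = 1836
(2436 - 45873)/(3774/(-19349) + v) = (2436 - 45873)/(3774/(-19349) + 1836) = -43437/(3774*(-1/19349) + 1836) = -43437/(-3774/19349 + 1836) = -43437/35520990/19349 = -43437*19349/35520990 = -280154171/11840330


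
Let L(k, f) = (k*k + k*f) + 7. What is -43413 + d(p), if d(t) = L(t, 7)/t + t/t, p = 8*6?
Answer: -2081129/48 ≈ -43357.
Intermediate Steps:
p = 48
L(k, f) = 7 + k² + f*k (L(k, f) = (k² + f*k) + 7 = 7 + k² + f*k)
d(t) = 1 + (7 + t² + 7*t)/t (d(t) = (7 + t² + 7*t)/t + t/t = (7 + t² + 7*t)/t + 1 = 1 + (7 + t² + 7*t)/t)
-43413 + d(p) = -43413 + (8 + 48 + 7/48) = -43413 + 2695/48 = -2081129/48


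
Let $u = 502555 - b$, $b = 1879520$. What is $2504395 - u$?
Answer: $3881360$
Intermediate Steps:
$u = -1376965$ ($u = 502555 - 1879520 = -1376965$)
$2504395 - u = 2504395 - -1376965 = 2504395 + 1376965 = 3881360$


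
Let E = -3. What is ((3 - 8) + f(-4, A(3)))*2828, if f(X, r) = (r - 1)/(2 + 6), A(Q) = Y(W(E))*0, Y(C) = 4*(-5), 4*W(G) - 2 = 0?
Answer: -28987/2 ≈ -14494.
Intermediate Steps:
W(G) = ½ (W(G) = ½ + (¼)*0 = ½ + 0 = ½)
Y(C) = -20
A(Q) = 0 (A(Q) = -20*0 = 0)
f(X, r) = -⅛ + r/8 (f(X, r) = (-1 + r)/8 = (-1 + r)*(⅛) = -⅛ + r/8)
((3 - 8) + f(-4, A(3)))*2828 = ((3 - 8) + (-⅛ + (⅛)*0))*2828 = (-5 + (-⅛ + 0))*2828 = (-5 - ⅛)*2828 = -41/8*2828 = -28987/2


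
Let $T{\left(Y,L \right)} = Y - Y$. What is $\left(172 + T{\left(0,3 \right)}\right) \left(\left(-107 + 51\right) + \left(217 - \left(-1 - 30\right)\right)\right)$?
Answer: $33024$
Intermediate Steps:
$T{\left(Y,L \right)} = 0$
$\left(172 + T{\left(0,3 \right)}\right) \left(\left(-107 + 51\right) + \left(217 - \left(-1 - 30\right)\right)\right) = \left(172 + 0\right) \left(\left(-107 + 51\right) + \left(217 - \left(-1 - 30\right)\right)\right) = 172 \left(-56 + \left(217 - \left(-1 - 30\right)\right)\right) = 172 \left(-56 + \left(217 - -31\right)\right) = 172 \left(-56 + \left(217 + 31\right)\right) = 172 \left(-56 + 248\right) = 172 \cdot 192 = 33024$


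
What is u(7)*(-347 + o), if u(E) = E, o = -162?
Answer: -3563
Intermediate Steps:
u(7)*(-347 + o) = 7*(-347 - 162) = 7*(-509) = -3563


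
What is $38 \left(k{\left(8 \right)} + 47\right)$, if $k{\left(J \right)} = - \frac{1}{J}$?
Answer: $\frac{7125}{4} \approx 1781.3$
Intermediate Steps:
$38 \left(k{\left(8 \right)} + 47\right) = 38 \left(- \frac{1}{8} + 47\right) = 38 \cdot \frac{375}{8} = \frac{7125}{4}$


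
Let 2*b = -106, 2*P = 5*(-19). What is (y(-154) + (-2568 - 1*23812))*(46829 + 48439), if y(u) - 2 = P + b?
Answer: -2522553738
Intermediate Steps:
P = -95/2 (P = (5*(-19))/2 = (½)*(-95) = -95/2 ≈ -47.500)
b = -53 (b = (½)*(-106) = -53)
y(u) = -197/2 (y(u) = 2 + (-95/2 - 53) = 2 - 201/2 = -197/2)
(y(-154) + (-2568 - 1*23812))*(46829 + 48439) = (-197/2 + (-2568 - 1*23812))*(46829 + 48439) = (-197/2 + (-2568 - 23812))*95268 = (-197/2 - 26380)*95268 = -52957/2*95268 = -2522553738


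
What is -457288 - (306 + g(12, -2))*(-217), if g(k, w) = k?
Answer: -388282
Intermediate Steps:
-457288 - (306 + g(12, -2))*(-217) = -457288 - (306 + 12)*(-217) = -457288 - 318*(-217) = -457288 - 1*(-69006) = -457288 + 69006 = -388282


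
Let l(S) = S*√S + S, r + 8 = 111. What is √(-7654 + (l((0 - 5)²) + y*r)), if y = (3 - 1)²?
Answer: 6*I*√197 ≈ 84.214*I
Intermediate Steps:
r = 103 (r = -8 + 111 = 103)
y = 4 (y = 2² = 4)
l(S) = S + S^(3/2) (l(S) = S^(3/2) + S = S + S^(3/2))
√(-7654 + (l((0 - 5)²) + y*r)) = √(-7654 + (((0 - 5)² + ((0 - 5)²)^(3/2)) + 4*103)) = √(-7654 + (((-5)² + ((-5)²)^(3/2)) + 412)) = √(-7654 + ((25 + 25^(3/2)) + 412)) = √(-7654 + ((25 + 125) + 412)) = √(-7654 + (150 + 412)) = √(-7654 + 562) = √(-7092) = 6*I*√197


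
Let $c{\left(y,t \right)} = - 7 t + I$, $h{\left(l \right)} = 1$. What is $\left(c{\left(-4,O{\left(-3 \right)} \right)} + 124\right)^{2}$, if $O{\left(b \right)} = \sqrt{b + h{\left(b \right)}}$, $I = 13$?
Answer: $18671 - 1918 i \sqrt{2} \approx 18671.0 - 2712.5 i$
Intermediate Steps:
$O{\left(b \right)} = \sqrt{1 + b}$ ($O{\left(b \right)} = \sqrt{b + 1} = \sqrt{1 + b}$)
$c{\left(y,t \right)} = 13 - 7 t$ ($c{\left(y,t \right)} = - 7 t + 13 = 13 - 7 t$)
$\left(c{\left(-4,O{\left(-3 \right)} \right)} + 124\right)^{2} = \left(\left(13 - 7 \sqrt{1 - 3}\right) + 124\right)^{2} = \left(\left(13 - 7 \sqrt{-2}\right) + 124\right)^{2} = \left(\left(13 - 7 i \sqrt{2}\right) + 124\right)^{2} = \left(137 - 7 i \sqrt{2}\right)^{2}$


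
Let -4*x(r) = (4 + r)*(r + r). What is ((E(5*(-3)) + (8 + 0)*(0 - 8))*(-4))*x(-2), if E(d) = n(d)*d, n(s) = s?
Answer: -1288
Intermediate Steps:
E(d) = d**2 (E(d) = d*d = d**2)
x(r) = -r*(4 + r)/2 (x(r) = -(4 + r)*(r + r)/4 = -(4 + r)*2*r/4 = -r*(4 + r)/2)
((E(5*(-3)) + (8 + 0)*(0 - 8))*(-4))*x(-2) = (((5*(-3))**2 + (8 + 0)*(0 - 8))*(-4))*(-1/2*(-2)*(4 - 2)) = (((-15)**2 + 8*(-8))*(-4))*(-1/2*(-2)*2) = ((225 - 64)*(-4))*2 = (161*(-4))*2 = -644*2 = -1288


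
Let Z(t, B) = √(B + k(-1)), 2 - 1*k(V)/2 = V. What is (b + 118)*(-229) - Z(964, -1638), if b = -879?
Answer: 174269 - 4*I*√102 ≈ 1.7427e+5 - 40.398*I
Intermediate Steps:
k(V) = 4 - 2*V
Z(t, B) = √(6 + B) (Z(t, B) = √(B + (4 - 2*(-1))) = √(B + (4 + 2)) = √(B + 6) = √(6 + B))
(b + 118)*(-229) - Z(964, -1638) = (-879 + 118)*(-229) - √(6 - 1638) = -761*(-229) - √(-1632) = 174269 - 4*I*√102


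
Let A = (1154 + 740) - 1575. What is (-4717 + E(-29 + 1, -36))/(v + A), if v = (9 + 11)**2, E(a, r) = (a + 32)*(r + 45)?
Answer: -4681/719 ≈ -6.5104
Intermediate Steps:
E(a, r) = (32 + a)*(45 + r)
A = 319 (A = 1894 - 1575 = 319)
v = 400 (v = 20**2 = 400)
(-4717 + E(-29 + 1, -36))/(v + A) = (-4717 + (1440 + 32*(-36) + 45*(-29 + 1) + (-29 + 1)*(-36)))/(400 + 319) = (-4717 + (1440 - 1152 + 45*(-28) - 28*(-36)))/719 = (-4717 + (1440 - 1152 - 1260 + 1008))*(1/719) = (-4717 + 36)*(1/719) = -4681*1/719 = -4681/719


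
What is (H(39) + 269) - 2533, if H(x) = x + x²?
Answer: -704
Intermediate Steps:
(H(39) + 269) - 2533 = (39*(1 + 39) + 269) - 2533 = (39*40 + 269) - 2533 = (1560 + 269) - 2533 = 1829 - 2533 = -704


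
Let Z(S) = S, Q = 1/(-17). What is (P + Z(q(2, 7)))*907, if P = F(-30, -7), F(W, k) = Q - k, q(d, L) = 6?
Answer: 199540/17 ≈ 11738.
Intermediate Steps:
Q = -1/17 ≈ -0.058824
F(W, k) = -1/17 - k
P = 118/17 (P = -1/17 - 1*(-7) = -1/17 + 7 = 118/17 ≈ 6.9412)
(P + Z(q(2, 7)))*907 = (118/17 + 6)*907 = (220/17)*907 = 199540/17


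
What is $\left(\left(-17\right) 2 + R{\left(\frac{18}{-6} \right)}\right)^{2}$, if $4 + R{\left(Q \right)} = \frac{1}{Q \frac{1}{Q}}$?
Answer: $1369$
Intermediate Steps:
$R{\left(Q \right)} = -3$ ($R{\left(Q \right)} = -4 + \frac{1}{Q \frac{1}{Q}} = -4 + 1^{-1} = -4 + 1 = -3$)
$\left(\left(-17\right) 2 + R{\left(\frac{18}{-6} \right)}\right)^{2} = \left(\left(-17\right) 2 - 3\right)^{2} = \left(-34 - 3\right)^{2} = \left(-37\right)^{2} = 1369$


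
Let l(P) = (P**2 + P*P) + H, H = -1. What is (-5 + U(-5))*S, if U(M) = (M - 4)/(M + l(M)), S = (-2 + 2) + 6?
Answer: -687/22 ≈ -31.227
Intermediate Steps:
l(P) = -1 + 2*P**2 (l(P) = (P**2 + P*P) - 1 = (P**2 + P**2) - 1 = 2*P**2 - 1 = -1 + 2*P**2)
S = 6 (S = 0 + 6 = 6)
U(M) = (-4 + M)/(-1 + M + 2*M**2) (U(M) = (M - 4)/(M + (-1 + 2*M**2)) = (-4 + M)/(-1 + M + 2*M**2))
(-5 + U(-5))*S = (-5 + (-4 - 5)/(-1 - 5 + 2*(-5)**2))*6 = (-5 - 9/(-1 - 5 + 2*25))*6 = (-5 - 9/(-1 - 5 + 50))*6 = (-5 - 9/44)*6 = -229/44*6 = -687/22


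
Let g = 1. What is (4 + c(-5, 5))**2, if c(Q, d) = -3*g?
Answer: 1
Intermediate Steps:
c(Q, d) = -3 (c(Q, d) = -3*1 = -3)
(4 + c(-5, 5))**2 = (4 - 3)**2 = 1**2 = 1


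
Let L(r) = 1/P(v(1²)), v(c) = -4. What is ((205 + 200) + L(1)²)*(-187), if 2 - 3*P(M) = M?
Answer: -303127/4 ≈ -75782.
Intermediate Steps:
P(M) = ⅔ - M/3
L(r) = ½ (L(r) = 1/(⅔ - ⅓*(-4)) = 1/(⅔ + 4/3) = 1/2 = ½)
((205 + 200) + L(1)²)*(-187) = ((205 + 200) + (½)²)*(-187) = (405 + ¼)*(-187) = (1621/4)*(-187) = -303127/4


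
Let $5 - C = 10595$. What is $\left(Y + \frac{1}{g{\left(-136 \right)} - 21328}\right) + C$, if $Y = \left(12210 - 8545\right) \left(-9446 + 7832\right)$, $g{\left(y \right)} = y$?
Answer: $- \frac{127193517601}{21464} \approx -5.9259 \cdot 10^{6}$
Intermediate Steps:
$Y = -5915310$ ($Y = 3665 \left(-1614\right) = -5915310$)
$C = -10590$ ($C = 5 - 10595 = -10590$)
$\left(Y + \frac{1}{g{\left(-136 \right)} - 21328}\right) + C = \left(-5915310 + \frac{1}{-136 - 21328}\right) - 10590 = \left(-5915310 + \frac{1}{-21464}\right) - 10590 = \left(-5915310 - \frac{1}{21464}\right) - 10590 = - \frac{126966213841}{21464} - 10590 = - \frac{127193517601}{21464}$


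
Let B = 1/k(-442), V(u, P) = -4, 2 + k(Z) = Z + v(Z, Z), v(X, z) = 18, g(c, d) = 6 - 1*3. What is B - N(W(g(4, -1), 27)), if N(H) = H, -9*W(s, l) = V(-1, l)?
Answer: -571/1278 ≈ -0.44679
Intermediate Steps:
g(c, d) = 3 (g(c, d) = 6 - 3 = 3)
k(Z) = 16 + Z (k(Z) = -2 + (Z + 18) = -2 + (18 + Z) = 16 + Z)
W(s, l) = 4/9 (W(s, l) = -1/9*(-4) = 4/9)
B = -1/426 (B = 1/(16 - 442) = 1/(-426) = -1/426 ≈ -0.0023474)
B - N(W(g(4, -1), 27)) = -1/426 - 1*4/9 = -1/426 - 4/9 = -571/1278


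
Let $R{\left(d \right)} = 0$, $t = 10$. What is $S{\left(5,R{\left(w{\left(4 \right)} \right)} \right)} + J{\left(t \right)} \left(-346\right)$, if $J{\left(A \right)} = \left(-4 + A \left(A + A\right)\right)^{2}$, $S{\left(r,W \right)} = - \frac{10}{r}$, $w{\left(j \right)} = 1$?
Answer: $-13291938$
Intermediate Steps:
$J{\left(A \right)} = \left(-4 + 2 A^{2}\right)^{2}$ ($J{\left(A \right)} = \left(-4 + A 2 A\right)^{2} = \left(-4 + 2 A^{2}\right)^{2}$)
$S{\left(5,R{\left(w{\left(4 \right)} \right)} \right)} + J{\left(t \right)} \left(-346\right) = - \frac{10}{5} + 4 \left(-2 + 10^{2}\right)^{2} \left(-346\right) = \left(-10\right) \frac{1}{5} + 4 \left(-2 + 100\right)^{2} \left(-346\right) = -2 + 4 \cdot 98^{2} \left(-346\right) = -2 + 4 \cdot 9604 \left(-346\right) = -2 + 38416 \left(-346\right) = -2 - 13291936 = -13291938$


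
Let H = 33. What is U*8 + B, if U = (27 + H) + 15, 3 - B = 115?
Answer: 488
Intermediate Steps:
B = -112 (B = 3 - 1*115 = 3 - 115 = -112)
U = 75 (U = (27 + 33) + 15 = 60 + 15 = 75)
U*8 + B = 75*8 - 112 = 600 - 112 = 488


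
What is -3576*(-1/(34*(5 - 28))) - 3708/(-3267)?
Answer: -487952/141933 ≈ -3.4379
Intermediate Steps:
-3576*(-1/(34*(5 - 28))) - 3708/(-3267) = -3576/((-23*(-34))) - 3708*(-1/3267) = -3576/782 + 412/363 = -3576*1/782 + 412/363 = -1788/391 + 412/363 = -487952/141933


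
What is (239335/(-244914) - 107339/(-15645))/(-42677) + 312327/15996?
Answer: 945792280695292351/48439616638513940 ≈ 19.525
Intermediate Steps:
(239335/(-244914) - 107339/(-15645))/(-42677) + 312327/15996 = (239335*(-1/244914) - 107339*(-1/15645))*(-1/42677) + 312327*(1/15996) = (-239335/244914 + 107339/15645)*(-1/42677) + 104109/5332 = (2504936419/425742170)*(-1/42677) + 104109/5332 = -2504936419/18169398589090 + 104109/5332 = 945792280695292351/48439616638513940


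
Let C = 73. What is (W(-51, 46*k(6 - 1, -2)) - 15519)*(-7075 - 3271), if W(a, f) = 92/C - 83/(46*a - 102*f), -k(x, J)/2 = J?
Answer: 123726922024783/770661 ≈ 1.6055e+8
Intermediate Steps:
k(x, J) = -2*J
W(a, f) = 92/73 - 83/(-102*f + 46*a) (W(a, f) = 92/73 - 83/(46*a - 102*f) = 92*(1/73) - 83/(-102*f + 46*a) = 92/73 - 83/(-102*f + 46*a))
(W(-51, 46*k(6 - 1, -2)) - 15519)*(-7075 - 3271) = ((-6059 - 431664*(-2*(-2)) + 4232*(-51))/(146*(-2346*(-2*(-2)) + 23*(-51))) - 15519)*(-7075 - 3271) = ((-6059 - 431664*4 - 215832)/(146*(-2346*4 - 1173)) - 15519)*(-10346) = ((-6059 - 9384*184 - 215832)/(146*(-51*184 - 1173)) - 15519)*(-10346) = ((-6059 - 1726656 - 215832)/(146*(-9384 - 1173)) - 15519)*(-10346) = ((1/146)*(-1948547)/(-10557) - 15519)*(-10346) = ((1/146)*(-1/10557)*(-1948547) - 15519)*(-10346) = (1948547/1541322 - 15519)*(-10346) = -23917827571/1541322*(-10346) = 123726922024783/770661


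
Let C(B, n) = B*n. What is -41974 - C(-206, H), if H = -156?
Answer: -74110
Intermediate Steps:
-41974 - C(-206, H) = -41974 - (-206)*(-156) = -41974 - 1*32136 = -41974 - 32136 = -74110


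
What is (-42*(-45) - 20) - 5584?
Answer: -3714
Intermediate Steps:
(-42*(-45) - 20) - 5584 = (1890 - 20) - 5584 = 1870 - 5584 = -3714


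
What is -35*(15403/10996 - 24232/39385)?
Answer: -2381344581/86615492 ≈ -27.493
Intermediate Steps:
-35*(15403/10996 - 24232/39385) = -35*340192083/433077460 = -2381344581/86615492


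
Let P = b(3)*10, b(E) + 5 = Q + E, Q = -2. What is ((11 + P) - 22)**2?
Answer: 2601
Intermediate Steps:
b(E) = -7 + E (b(E) = -5 + (-2 + E) = -7 + E)
P = -40 (P = (-7 + 3)*10 = -4*10 = -40)
((11 + P) - 22)**2 = ((11 - 40) - 22)**2 = (-29 - 22)**2 = (-51)**2 = 2601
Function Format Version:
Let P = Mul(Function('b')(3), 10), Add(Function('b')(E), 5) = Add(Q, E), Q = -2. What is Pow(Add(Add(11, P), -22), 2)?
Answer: 2601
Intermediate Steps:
Function('b')(E) = Add(-7, E) (Function('b')(E) = Add(-5, Add(-2, E)) = Add(-7, E))
P = -40 (P = Mul(Add(-7, 3), 10) = Mul(-4, 10) = -40)
Pow(Add(Add(11, P), -22), 2) = Pow(Add(Add(11, -40), -22), 2) = Pow(Add(-29, -22), 2) = Pow(-51, 2) = 2601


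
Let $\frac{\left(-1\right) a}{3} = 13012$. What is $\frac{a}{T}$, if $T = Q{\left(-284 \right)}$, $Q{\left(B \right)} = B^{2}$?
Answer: $- \frac{9759}{20164} \approx -0.48398$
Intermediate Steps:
$a = -39036$ ($a = \left(-3\right) 13012 = -39036$)
$T = 80656$ ($T = \left(-284\right)^{2} = 80656$)
$\frac{a}{T} = - \frac{39036}{80656} = \left(-39036\right) \frac{1}{80656} = - \frac{9759}{20164}$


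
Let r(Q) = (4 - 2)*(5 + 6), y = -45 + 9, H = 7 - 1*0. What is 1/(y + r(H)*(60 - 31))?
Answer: 1/602 ≈ 0.0016611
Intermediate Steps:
H = 7 (H = 7 + 0 = 7)
y = -36
r(Q) = 22 (r(Q) = 2*11 = 22)
1/(y + r(H)*(60 - 31)) = 1/(-36 + 22*(60 - 31)) = 1/(-36 + 22*29) = 1/(-36 + 638) = 1/602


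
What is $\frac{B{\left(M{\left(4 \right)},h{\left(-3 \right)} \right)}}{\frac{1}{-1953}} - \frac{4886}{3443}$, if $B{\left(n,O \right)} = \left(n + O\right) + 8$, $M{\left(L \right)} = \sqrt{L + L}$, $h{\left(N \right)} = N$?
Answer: $- \frac{33625781}{3443} - 3906 \sqrt{2} \approx -15290.0$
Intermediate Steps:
$M{\left(L \right)} = \sqrt{2} \sqrt{L}$ ($M{\left(L \right)} = \sqrt{2 L} = \sqrt{2} \sqrt{L}$)
$B{\left(n,O \right)} = 8 + O + n$ ($B{\left(n,O \right)} = \left(O + n\right) + 8 = 8 + O + n$)
$\frac{B{\left(M{\left(4 \right)},h{\left(-3 \right)} \right)}}{\frac{1}{-1953}} - \frac{4886}{3443} = \frac{8 - 3 + \sqrt{2} \sqrt{4}}{\frac{1}{-1953}} - \frac{4886}{3443} = \frac{8 - 3 + \sqrt{2} \cdot 2}{- \frac{1}{1953}} - \frac{4886}{3443} = \left(8 - 3 + 2 \sqrt{2}\right) \left(-1953\right) - \frac{4886}{3443} = \left(5 + 2 \sqrt{2}\right) \left(-1953\right) - \frac{4886}{3443} = \left(-9765 - 3906 \sqrt{2}\right) - \frac{4886}{3443} = - \frac{33625781}{3443} - 3906 \sqrt{2}$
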